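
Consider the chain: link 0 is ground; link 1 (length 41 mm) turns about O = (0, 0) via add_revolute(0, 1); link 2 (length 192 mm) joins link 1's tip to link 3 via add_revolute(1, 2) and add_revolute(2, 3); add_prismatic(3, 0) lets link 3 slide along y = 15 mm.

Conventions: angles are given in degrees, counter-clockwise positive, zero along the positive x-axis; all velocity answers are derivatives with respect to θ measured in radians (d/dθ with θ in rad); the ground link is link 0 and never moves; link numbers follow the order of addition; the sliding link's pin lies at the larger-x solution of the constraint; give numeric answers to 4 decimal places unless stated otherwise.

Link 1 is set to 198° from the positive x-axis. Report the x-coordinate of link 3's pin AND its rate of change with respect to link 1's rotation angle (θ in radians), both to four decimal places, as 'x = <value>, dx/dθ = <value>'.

geometry: r = 41 mm, L = 192 mm, e = 15 mm
crank pin P = (r cos θ, r sin θ) = (-38.993317, -12.669697)
h = r sin θ − e = -12.669697 − 15 = -27.669697
x = r cos θ + √(L² − h²) = -38.993317 + 189.995758 = 151.002440
dx/dθ = −r sin θ − h·r cos θ/√(L² − h²) (θ in radians; h = -27.669697) = 6.990974

x = 151.0024, dx/dθ = 6.9910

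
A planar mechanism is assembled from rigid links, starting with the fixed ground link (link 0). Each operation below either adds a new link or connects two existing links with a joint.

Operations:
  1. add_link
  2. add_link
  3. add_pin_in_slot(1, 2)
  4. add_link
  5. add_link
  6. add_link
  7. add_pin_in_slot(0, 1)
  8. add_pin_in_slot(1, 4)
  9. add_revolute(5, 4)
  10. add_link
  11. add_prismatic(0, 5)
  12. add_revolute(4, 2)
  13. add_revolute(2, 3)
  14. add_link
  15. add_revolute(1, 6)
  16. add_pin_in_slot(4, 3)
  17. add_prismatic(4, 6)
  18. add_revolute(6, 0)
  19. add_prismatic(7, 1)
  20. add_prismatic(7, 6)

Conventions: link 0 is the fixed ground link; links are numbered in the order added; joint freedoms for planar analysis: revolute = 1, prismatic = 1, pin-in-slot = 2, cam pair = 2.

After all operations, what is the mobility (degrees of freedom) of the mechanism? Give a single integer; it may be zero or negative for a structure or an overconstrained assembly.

ground; <1,0,0>
#1 <2,0,0>
#2 <3,0,0>
PS:1↔2 J2 <3,0,1>
#3 <4,0,1>
#4 <5,0,1>
#5 <6,0,1>
PS:0↔1 J2 <6,0,2>
PS:1↔4 J2 <6,0,3>
R:5↔4 J1 <6,1,3>
#6 <7,1,3>
P:0↔5 J1 <7,2,3>
R:4↔2 J1 <7,3,3>
R:2↔3 J1 <7,4,3>
#7 <8,4,3>
R:1↔6 J1 <8,5,3>
PS:4↔3 J2 <8,5,4>
P:4↔6 J1 <8,6,4>
R:6↔0 J1 <8,7,4>
P:7↔1 J1 <8,8,4>
P:7↔6 J1 <8,9,4>
3×7 − 2×9 − 1×4 = -1

M = -1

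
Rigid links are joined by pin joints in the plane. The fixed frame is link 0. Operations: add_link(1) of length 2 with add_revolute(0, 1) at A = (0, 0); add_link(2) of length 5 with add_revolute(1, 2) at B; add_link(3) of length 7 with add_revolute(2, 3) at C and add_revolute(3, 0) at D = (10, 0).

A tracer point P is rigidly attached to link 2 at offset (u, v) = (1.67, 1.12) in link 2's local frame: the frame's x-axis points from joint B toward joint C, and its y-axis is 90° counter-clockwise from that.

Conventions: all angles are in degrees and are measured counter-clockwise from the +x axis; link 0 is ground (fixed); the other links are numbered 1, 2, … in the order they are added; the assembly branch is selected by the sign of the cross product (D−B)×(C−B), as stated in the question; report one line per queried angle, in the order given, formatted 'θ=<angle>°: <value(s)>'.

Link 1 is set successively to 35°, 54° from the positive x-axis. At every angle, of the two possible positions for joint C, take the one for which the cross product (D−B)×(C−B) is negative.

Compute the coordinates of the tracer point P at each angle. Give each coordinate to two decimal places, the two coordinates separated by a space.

A=(0,0), D=(10.00,0)
θ=35°: B = A + 2.00·(cos35°, sin35°) = (1.6383, 1.1472)
θ=35°: |BD| = 8.4400
θ=35°: circle(B,5.00) ∩ circle(D,7.00): a=2.7982, h=4.1437
θ=35°:   candidates: C₊=(4.9737,4.8720) cross=34.973; C₋=(3.8473,-3.3384) cross=-34.973
θ=35°:   branch - wants cross < 0 → take C=(3.8473,-3.3384) (cross=-34.973)
θ=35°: ex = (C−B)/|BC| = (0.4418,-0.8971); ey = (0.8971,0.4418)
θ=35°: P = B + 1.67·ex + 1.12·ey = (3.3809,0.1438)
θ=54°: B = A + 2.00·(cos54°, sin54°) = (1.1756, 1.6180)
θ=54°: |BD| = 8.9715
θ=54°: circle(B,5.00) ∩ circle(D,7.00): a=3.1482, h=3.8844
θ=54°:   candidates: C₊=(4.9727,4.8710) cross=34.849; C₋=(3.5716,-2.7705) cross=-34.849
θ=54°:   branch - wants cross < 0 → take C=(3.5716,-2.7705) (cross=-34.849)
θ=54°: ex = (C−B)/|BC| = (0.4792,-0.8777); ey = (0.8777,0.4792)
θ=54°: P = B + 1.67·ex + 1.12·ey = (2.9589,0.6890)

θ=35°: 3.38 0.14
θ=54°: 2.96 0.69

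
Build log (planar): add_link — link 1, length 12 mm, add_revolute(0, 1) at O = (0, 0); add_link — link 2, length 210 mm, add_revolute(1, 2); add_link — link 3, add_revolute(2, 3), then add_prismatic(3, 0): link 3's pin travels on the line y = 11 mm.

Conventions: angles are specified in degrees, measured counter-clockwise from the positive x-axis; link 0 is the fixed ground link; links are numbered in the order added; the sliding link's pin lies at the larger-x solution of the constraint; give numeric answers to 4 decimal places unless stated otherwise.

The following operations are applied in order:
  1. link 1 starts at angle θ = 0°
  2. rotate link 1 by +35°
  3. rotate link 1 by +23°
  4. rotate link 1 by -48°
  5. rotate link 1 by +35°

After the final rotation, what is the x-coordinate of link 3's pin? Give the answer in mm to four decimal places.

geometry: r = 12 mm, L = 210 mm, e = 11 mm; θ starts at 0°
rotate link 1 by +35°: θ ← 0° +35° = 35°
rotate link 1 by +23°: θ ← 35° +23° = 58°
rotate link 1 by -48°: θ ← 58° -48° = 10°
rotate link 1 by +35°: θ ← 10° +35° = 45°
crank pin P = (r cos θ, r sin θ) = (8.485281, 8.485281)
h = r sin θ − e = 8.485281 − 11 = -2.514719
x = r cos θ + √(L² − h²) = 8.485281 + 209.984943 = 218.470224

218.4702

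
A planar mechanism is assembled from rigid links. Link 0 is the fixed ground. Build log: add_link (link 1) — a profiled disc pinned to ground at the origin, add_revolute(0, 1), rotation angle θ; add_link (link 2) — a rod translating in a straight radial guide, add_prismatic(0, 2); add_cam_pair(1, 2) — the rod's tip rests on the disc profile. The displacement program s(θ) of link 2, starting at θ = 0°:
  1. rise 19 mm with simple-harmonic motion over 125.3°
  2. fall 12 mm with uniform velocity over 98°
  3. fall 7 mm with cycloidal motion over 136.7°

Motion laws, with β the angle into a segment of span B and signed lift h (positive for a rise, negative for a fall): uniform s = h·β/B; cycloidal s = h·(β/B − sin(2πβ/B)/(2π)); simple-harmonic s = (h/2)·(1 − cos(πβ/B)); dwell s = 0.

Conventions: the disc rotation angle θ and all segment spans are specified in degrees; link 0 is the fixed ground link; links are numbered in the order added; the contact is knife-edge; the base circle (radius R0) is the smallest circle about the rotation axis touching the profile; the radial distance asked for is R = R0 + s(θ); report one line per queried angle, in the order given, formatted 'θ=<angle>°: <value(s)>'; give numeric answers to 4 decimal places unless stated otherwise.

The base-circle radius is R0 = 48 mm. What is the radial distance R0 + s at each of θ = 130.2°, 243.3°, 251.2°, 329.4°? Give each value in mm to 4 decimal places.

seg 1 [0°–125.3°] simple-harmonic, h=19: full span → s += 19 → s = 19.0000
seg 2 [125.3°–223.3°] uniform, h=-12: θ=130.2° here. β=4.9, B=98. -12·4.9/98 = -0.6000 → s = 18.4000
seg 2 [125.3°–223.3°] uniform, h=-12: full span → s += -12 → s = 7.0000
seg 3 [223.3°–360°] cycloidal, h=-7: θ=243.3° here. β=20, B=136.7. -7·(0.1463 − sin(2π·0.1463)/(2π)) = -0.1383 → s = 6.8617
seg 3 [223.3°–360°] cycloidal, h=-7: θ=251.2° here. β=27.9, B=136.7. -7·(0.2041 − sin(2π·0.2041)/(2π)) = -0.3606 → s = 6.6394
seg 3 [223.3°–360°] cycloidal, h=-7: θ=329.4° here. β=106.1, B=136.7. -7·(0.7762 − sin(2π·0.7762)/(2π)) = -6.5321 → s = 0.4679
θ=130.2°: R = R0 + s = 48 + 18.4000 = 66.4000
θ=243.3°: R = R0 + s = 48 + 6.8617 = 54.8617
θ=251.2°: R = R0 + s = 48 + 6.6394 = 54.6394
θ=329.4°: R = R0 + s = 48 + 0.4679 = 48.4679

θ=130.2°: 66.4000
θ=243.3°: 54.8617
θ=251.2°: 54.6394
θ=329.4°: 48.4679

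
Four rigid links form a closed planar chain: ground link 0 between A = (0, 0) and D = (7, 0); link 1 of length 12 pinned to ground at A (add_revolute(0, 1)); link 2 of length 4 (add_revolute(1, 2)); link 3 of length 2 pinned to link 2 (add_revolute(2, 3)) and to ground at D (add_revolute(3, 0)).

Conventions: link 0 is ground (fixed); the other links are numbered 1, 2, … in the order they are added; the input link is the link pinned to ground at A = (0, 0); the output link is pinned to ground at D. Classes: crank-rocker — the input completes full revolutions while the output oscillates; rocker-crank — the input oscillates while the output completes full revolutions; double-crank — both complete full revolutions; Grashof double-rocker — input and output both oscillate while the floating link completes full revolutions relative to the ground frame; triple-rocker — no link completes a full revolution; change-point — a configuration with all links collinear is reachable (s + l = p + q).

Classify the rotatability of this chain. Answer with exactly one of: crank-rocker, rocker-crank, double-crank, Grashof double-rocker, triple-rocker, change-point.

lengths: ground=7, input=12, coupler=4, output=2
sorted: s=2 (shortest), l=12 (longest), p+q=11
s + l = 14 vs p + q = 11
s + l > p + q → non-Grashof → no link fully rotates → triple-rocker

triple-rocker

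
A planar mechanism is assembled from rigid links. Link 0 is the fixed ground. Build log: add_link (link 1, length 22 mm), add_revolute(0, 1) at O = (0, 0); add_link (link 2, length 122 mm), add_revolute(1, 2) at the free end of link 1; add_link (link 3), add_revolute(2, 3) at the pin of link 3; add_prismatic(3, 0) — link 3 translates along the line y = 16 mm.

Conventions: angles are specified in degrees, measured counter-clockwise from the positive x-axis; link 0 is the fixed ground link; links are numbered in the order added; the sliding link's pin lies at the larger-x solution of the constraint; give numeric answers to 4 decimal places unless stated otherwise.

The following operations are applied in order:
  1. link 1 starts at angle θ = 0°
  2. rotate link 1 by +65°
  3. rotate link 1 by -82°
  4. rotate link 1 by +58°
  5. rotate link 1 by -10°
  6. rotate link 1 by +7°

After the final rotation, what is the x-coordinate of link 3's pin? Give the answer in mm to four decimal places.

geometry: r = 22 mm, L = 122 mm, e = 16 mm; θ starts at 0°
rotate link 1 by +65°: θ ← 0° +65° = 65°
rotate link 1 by -82°: θ ← 65° -82° = -17°
rotate link 1 by +58°: θ ← -17° +58° = 41°
rotate link 1 by -10°: θ ← 41° -10° = 31°
rotate link 1 by +7°: θ ← 31° +7° = 38°
crank pin P = (r cos θ, r sin θ) = (17.336237, 13.544552)
h = r sin θ − e = 13.544552 − 16 = -2.455448
x = r cos θ + √(L² − h²) = 17.336237 + 121.975288 = 139.311524

139.3115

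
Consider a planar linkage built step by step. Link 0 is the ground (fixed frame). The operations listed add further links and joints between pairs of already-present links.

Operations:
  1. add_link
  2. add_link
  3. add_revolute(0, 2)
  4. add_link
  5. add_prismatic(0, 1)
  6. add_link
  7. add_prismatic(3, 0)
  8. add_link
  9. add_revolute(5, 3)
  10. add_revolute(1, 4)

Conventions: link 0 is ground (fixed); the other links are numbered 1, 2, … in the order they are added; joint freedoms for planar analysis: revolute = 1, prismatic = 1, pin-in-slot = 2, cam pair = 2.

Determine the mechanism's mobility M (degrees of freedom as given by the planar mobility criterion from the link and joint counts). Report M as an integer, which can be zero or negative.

ground; <1,0,0>
#1 <2,0,0>
#2 <3,0,0>
R:0↔2 J1 <3,1,0>
#3 <4,1,0>
P:0↔1 J1 <4,2,0>
#4 <5,2,0>
P:3↔0 J1 <5,3,0>
#5 <6,3,0>
R:5↔3 J1 <6,4,0>
R:1↔4 J1 <6,5,0>
3×5 − 2×5 − 1×0 = 5

M = 5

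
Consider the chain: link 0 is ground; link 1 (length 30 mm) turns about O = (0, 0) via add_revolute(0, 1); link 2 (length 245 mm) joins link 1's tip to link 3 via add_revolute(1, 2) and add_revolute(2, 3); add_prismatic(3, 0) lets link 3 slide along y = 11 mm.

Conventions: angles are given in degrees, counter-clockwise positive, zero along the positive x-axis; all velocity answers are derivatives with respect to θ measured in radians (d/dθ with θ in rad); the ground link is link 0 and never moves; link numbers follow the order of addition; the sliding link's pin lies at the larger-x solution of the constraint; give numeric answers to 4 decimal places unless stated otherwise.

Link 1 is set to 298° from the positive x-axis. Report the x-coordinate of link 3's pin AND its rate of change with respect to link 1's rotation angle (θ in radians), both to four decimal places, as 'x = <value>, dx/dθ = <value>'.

geometry: r = 30 mm, L = 245 mm, e = 11 mm
crank pin P = (r cos θ, r sin θ) = (14.084147, -26.488428)
h = r sin θ − e = -26.488428 − 11 = -37.488428
x = r cos θ + √(L² − h²) = 14.084147 + 242.114886 = 256.199032
dx/dθ = −r sin θ − h·r cos θ/√(L² − h²) (θ in radians; h = -37.488428) = 28.669180

x = 256.1990, dx/dθ = 28.6692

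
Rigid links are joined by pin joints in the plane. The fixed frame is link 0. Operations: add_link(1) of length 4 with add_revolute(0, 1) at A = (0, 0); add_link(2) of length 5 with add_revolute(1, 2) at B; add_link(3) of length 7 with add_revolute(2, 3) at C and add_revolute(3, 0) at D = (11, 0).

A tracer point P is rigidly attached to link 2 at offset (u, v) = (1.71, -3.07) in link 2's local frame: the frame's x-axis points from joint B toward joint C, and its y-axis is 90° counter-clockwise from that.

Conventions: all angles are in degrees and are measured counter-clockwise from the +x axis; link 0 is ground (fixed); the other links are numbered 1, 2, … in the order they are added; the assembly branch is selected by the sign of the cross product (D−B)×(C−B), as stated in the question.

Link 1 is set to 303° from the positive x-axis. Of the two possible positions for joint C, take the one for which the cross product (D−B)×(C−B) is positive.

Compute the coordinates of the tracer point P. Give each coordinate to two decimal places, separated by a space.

A=(0,0), D=(11.00,0)
B = A + 4.00·(cos303°, sin303°) = (2.1786, -3.3547)
|BD| = 9.4378
circle(B,5.00) ∩ circle(D,7.00): a=3.4474, h=3.6215
  candidates: C₊=(4.1136,1.2557) cross=34.179; C₋=(6.6881,-5.5143) cross=-34.179
  branch + wants cross > 0 → take C=(4.1136,1.2557) (cross=34.179)
ex = (C−B)/|BC| = (0.3870,0.9221); ey = (-0.9221,0.3870)
P = B + 1.71·ex + -3.07·ey = (5.6711,-2.9660)

5.67 -2.97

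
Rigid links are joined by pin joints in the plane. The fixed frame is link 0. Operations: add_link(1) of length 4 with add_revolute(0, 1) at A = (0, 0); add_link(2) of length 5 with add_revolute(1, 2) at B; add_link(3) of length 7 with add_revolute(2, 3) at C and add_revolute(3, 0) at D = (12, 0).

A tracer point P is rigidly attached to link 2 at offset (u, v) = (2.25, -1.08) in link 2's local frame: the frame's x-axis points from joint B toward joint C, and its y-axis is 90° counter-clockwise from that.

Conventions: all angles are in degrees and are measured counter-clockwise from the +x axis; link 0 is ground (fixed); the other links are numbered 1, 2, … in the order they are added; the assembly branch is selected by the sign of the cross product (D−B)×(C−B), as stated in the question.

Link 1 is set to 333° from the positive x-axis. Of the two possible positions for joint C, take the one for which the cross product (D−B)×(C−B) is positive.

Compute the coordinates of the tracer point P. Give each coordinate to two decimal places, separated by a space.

A=(0,0), D=(12.00,0)
B = A + 4.00·(cos333°, sin333°) = (3.5640, -1.8160)
|BD| = 8.6292
circle(B,5.00) ∩ circle(D,7.00): a=2.9240, h=4.0559
  candidates: C₊=(5.5690,2.7644) cross=34.999; C₋=(7.2761,-5.1657) cross=-34.999
  branch + wants cross > 0 → take C=(5.5690,2.7644) (cross=34.999)
ex = (C−B)/|BC| = (0.4010,0.9161); ey = (-0.9161,0.4010)
P = B + 2.25·ex + -1.08·ey = (5.4556,-0.1879)

5.46 -0.19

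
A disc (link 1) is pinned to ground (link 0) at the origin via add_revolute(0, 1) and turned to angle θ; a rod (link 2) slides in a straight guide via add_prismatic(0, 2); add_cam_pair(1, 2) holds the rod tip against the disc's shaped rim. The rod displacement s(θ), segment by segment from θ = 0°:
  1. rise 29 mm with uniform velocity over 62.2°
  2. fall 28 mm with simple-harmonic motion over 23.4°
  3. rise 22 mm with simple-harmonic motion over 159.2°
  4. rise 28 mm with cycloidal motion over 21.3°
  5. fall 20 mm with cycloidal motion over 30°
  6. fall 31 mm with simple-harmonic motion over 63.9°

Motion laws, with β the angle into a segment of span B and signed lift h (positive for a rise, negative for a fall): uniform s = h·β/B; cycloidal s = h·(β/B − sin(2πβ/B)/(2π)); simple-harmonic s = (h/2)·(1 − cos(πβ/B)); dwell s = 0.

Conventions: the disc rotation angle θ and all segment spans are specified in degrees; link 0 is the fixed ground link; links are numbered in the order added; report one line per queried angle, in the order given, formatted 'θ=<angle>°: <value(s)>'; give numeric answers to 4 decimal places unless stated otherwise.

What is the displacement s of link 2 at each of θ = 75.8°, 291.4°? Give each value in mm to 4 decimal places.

segment 1 (0° to 62.2°, uniform, h = 29) is passed completely: s = 0.0000 + (29) = 29.0000
θ = 75.8° falls in segment 2 (62.2° to 85.6°, simple-harmonic, h = -28): β = 75.8 − 62.2 = 13.6°, B = 23.4°; Δs = -28/2·(1 − cos(π·0.5812)) = -17.5326; s = 29.0000 − 17.5326 = 11.4674
segment 2 (62.2° to 85.6°, simple-harmonic, h = -28) is passed completely: s = 29.0000 + (-28) = 1.0000
segment 3 (85.6° to 244.8°, simple-harmonic, h = 22) is passed completely: s = 1.0000 + (22) = 23.0000
segment 4 (244.8° to 266.1°, cycloidal, h = 28) is passed completely: s = 23.0000 + (28) = 51.0000
θ = 291.4° falls in segment 5 (266.1° to 296.1°, cycloidal, h = -20): β = 291.4 − 266.1 = 25.3°, B = 30°; Δs = -20·(0.8433 − sin(2π·0.8433)/(2π)) = -19.5179; s = 51.0000 − 19.5179 = 31.4821

θ=75.8°: 11.4674
θ=291.4°: 31.4821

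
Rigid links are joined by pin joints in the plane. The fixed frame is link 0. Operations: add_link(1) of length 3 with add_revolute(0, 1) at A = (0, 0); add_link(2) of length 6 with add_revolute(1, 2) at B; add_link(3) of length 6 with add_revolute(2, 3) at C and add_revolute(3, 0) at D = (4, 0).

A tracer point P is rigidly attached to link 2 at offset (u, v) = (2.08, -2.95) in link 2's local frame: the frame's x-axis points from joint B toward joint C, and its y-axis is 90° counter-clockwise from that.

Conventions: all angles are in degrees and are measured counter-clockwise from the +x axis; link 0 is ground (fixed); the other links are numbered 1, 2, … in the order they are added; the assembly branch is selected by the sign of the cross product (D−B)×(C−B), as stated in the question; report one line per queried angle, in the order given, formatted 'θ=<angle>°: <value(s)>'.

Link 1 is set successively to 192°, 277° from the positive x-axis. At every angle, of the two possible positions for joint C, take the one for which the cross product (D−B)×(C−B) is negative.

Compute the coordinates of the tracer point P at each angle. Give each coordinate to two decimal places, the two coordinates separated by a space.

A=(0,0), D=(4.00,0)
θ=192°: B = A + 3.00·(cos192°, sin192°) = (-2.9344, -0.6237)
θ=192°: |BD| = 6.9624
θ=192°: circle(B,6.00) ∩ circle(D,6.00): a=3.4812, h=4.8868
θ=192°:   candidates: C₊=(0.0950,4.5553) cross=34.024; C₋=(0.9706,-5.1790) cross=-34.024
θ=192°:   branch - wants cross < 0 → take C=(0.9706,-5.1790) (cross=-34.024)
θ=192°: ex = (C−B)/|BC| = (0.6508,-0.7592); ey = (0.7592,0.6508)
θ=192°: P = B + 2.08·ex + -2.95·ey = (-3.8204,-4.1229)
θ=277°: B = A + 3.00·(cos277°, sin277°) = (0.3656, -2.9776)
θ=277°: |BD| = 4.6984
θ=277°: circle(B,6.00) ∩ circle(D,6.00): a=2.3492, h=5.5210
θ=277°:   candidates: C₊=(-1.3161,2.7819) cross=25.940; C₋=(5.6817,-5.7595) cross=-25.940
θ=277°:   branch - wants cross < 0 → take C=(5.6817,-5.7595) (cross=-25.940)
θ=277°: ex = (C−B)/|BC| = (0.8860,-0.4636); ey = (0.4636,0.8860)
θ=277°: P = B + 2.08·ex + -2.95·ey = (0.8408,-6.5558)

θ=192°: -3.82 -4.12
θ=277°: 0.84 -6.56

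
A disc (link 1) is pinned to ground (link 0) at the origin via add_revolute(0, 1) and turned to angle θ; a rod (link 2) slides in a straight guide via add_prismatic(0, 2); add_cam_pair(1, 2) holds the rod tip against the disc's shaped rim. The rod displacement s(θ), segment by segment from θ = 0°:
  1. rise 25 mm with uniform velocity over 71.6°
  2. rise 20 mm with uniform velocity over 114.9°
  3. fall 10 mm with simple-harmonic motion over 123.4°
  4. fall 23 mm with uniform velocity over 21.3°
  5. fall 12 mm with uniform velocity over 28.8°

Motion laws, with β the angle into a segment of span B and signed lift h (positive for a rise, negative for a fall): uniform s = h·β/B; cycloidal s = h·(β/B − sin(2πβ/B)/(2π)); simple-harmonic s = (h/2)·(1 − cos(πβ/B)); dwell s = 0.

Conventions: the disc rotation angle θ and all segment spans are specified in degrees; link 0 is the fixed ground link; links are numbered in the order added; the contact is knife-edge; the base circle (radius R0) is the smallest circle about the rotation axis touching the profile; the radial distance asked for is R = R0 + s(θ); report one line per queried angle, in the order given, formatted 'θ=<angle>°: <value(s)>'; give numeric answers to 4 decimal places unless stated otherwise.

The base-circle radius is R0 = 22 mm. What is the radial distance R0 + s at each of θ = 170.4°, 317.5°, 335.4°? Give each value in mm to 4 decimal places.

segment 1 (0° to 71.6°, uniform, h = 25) is passed completely: s = 0.0000 + (25) = 25.0000
θ = 170.4° falls in segment 2 (71.6° to 186.5°, uniform, h = 20): β = 170.4 − 71.6 = 98.8°, B = 114.9°; Δs = 20·98.8/114.9 = 17.1976; s = 25.0000 + 17.1976 = 42.1976
segment 2 (71.6° to 186.5°, uniform, h = 20) is passed completely: s = 25.0000 + (20) = 45.0000
segment 3 (186.5° to 309.9°, simple-harmonic, h = -10) is passed completely: s = 45.0000 + (-10) = 35.0000
θ = 317.5° falls in segment 4 (309.9° to 331.2°, uniform, h = -23): β = 317.5 − 309.9 = 7.6°, B = 21.3°; Δs = -23·7.6/21.3 = -8.2066; s = 35.0000 − 8.2066 = 26.7934
segment 4 (309.9° to 331.2°, uniform, h = -23) is passed completely: s = 35.0000 + (-23) = 12.0000
θ = 335.4° falls in segment 5 (331.2° to 360°, uniform, h = -12): β = 335.4 − 331.2 = 4.2°, B = 28.8°; Δs = -12·4.2/28.8 = -1.7500; s = 12.0000 − 1.7500 = 10.2500
θ=170.4°: R = R0 + s = 22 + 42.1976 = 64.1976
θ=317.5°: R = R0 + s = 22 + 26.7934 = 48.7934
θ=335.4°: R = R0 + s = 22 + 10.2500 = 32.2500

θ=170.4°: 64.1976
θ=317.5°: 48.7934
θ=335.4°: 32.2500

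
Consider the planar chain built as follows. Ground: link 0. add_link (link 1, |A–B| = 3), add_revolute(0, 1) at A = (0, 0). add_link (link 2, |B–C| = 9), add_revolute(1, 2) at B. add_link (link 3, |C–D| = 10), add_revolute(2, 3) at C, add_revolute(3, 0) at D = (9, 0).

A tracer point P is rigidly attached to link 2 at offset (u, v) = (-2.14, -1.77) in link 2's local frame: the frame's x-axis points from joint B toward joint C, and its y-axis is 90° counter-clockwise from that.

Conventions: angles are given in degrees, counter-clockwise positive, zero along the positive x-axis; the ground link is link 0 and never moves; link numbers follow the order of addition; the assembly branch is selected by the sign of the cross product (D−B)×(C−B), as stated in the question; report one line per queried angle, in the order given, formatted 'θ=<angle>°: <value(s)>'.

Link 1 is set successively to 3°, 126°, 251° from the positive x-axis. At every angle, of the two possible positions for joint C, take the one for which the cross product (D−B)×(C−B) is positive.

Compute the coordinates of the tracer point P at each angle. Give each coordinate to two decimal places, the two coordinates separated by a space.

A=(0,0), D=(9.00,0)
θ=3°: B = A + 3.00·(cos3°, sin3°) = (2.9959, 0.1570)
θ=3°: |BD| = 6.0062
θ=3°: circle(B,9.00) ∩ circle(D,10.00): a=1.4214, h=8.8871
θ=3°:   candidates: C₊=(4.6491,9.0039) cross=53.377; C₋=(4.1845,-8.7642) cross=-53.377
θ=3°:   branch + wants cross > 0 → take C=(4.6491,9.0039) (cross=53.377)
θ=3°: ex = (C−B)/|BC| = (0.1837,0.9830); ey = (-0.9830,0.1837)
θ=3°: P = B + -2.14·ex + -1.77·ey = (4.3427,-2.2717)
θ=126°: B = A + 3.00·(cos126°, sin126°) = (-1.7634, 2.4271)
θ=126°: |BD| = 11.0336
θ=126°: circle(B,9.00) ∩ circle(D,10.00): a=4.6558, h=7.7022
θ=126°:   candidates: C₊=(4.4726,8.9164) cross=84.983; C₋=(1.0842,-6.1106) cross=-84.983
θ=126°:   branch + wants cross > 0 → take C=(4.4726,8.9164) (cross=84.983)
θ=126°: ex = (C−B)/|BC| = (0.6929,0.7210); ey = (-0.7210,0.6929)
θ=126°: P = B + -2.14·ex + -1.77·ey = (-1.9699,-0.3424)
θ=251°: B = A + 3.00·(cos251°, sin251°) = (-0.9767, -2.8366)
θ=251°: |BD| = 10.3721
θ=251°: circle(B,9.00) ∩ circle(D,10.00): a=4.2701, h=7.9225
θ=251°:   candidates: C₊=(0.9640,5.9517) cross=82.173; C₋=(5.2973,-9.2892) cross=-82.173
θ=251°:   branch + wants cross > 0 → take C=(0.9640,5.9517) (cross=82.173)
θ=251°: ex = (C−B)/|BC| = (0.2156,0.9765); ey = (-0.9765,0.2156)
θ=251°: P = B + -2.14·ex + -1.77·ey = (0.2902,-5.3079)

θ=3°: 4.34 -2.27
θ=126°: -1.97 -0.34
θ=251°: 0.29 -5.31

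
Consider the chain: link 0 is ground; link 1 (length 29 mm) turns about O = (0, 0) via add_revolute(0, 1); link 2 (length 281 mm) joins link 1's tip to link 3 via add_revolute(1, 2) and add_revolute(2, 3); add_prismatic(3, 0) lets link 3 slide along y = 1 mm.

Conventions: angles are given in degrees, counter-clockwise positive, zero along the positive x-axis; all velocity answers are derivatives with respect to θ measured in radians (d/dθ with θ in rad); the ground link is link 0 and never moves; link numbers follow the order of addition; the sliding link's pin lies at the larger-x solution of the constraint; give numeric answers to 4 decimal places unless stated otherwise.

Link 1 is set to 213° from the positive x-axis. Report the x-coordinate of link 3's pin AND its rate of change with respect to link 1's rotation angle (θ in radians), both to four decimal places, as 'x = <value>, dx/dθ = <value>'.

geometry: r = 29 mm, L = 281 mm, e = 1 mm
crank pin P = (r cos θ, r sin θ) = (-24.321446, -15.794532)
h = r sin θ − e = -15.794532 − 1 = -16.794532
x = r cos θ + √(L² − h²) = -24.321446 + 280.497671 = 256.176225
dx/dθ = −r sin θ − h·r cos θ/√(L² − h²) (θ in radians; h = -16.794532) = 14.338308

x = 256.1762, dx/dθ = 14.3383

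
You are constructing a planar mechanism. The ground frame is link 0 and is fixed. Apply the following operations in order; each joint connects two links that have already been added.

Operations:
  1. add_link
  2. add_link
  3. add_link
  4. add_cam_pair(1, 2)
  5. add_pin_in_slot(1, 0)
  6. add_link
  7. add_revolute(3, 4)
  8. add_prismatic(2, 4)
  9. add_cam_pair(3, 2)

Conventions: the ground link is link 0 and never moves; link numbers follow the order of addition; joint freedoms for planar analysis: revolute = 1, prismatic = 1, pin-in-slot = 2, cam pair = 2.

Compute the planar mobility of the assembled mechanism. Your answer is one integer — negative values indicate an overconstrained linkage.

L=1 J1=0 J2=0
add link → L=2 J1=0 J2=0
add link → L=3 J1=0 J2=0
add link → L=4 J1=0 J2=0
C@1,2 dof=2 J2 → L=4 J1=0 J2=1
PS@1,0 dof=2 J2 → L=4 J1=0 J2=2
add link → L=5 J1=0 J2=2
R@3,4 dof=1 J1 → L=5 J1=1 J2=2
P@2,4 dof=1 J1 → L=5 J1=2 J2=2
C@3,2 dof=2 J2 → L=5 J1=2 J2=3
M=3(L−1)−2J1−J2=3·4−2·2−3=5

M = 5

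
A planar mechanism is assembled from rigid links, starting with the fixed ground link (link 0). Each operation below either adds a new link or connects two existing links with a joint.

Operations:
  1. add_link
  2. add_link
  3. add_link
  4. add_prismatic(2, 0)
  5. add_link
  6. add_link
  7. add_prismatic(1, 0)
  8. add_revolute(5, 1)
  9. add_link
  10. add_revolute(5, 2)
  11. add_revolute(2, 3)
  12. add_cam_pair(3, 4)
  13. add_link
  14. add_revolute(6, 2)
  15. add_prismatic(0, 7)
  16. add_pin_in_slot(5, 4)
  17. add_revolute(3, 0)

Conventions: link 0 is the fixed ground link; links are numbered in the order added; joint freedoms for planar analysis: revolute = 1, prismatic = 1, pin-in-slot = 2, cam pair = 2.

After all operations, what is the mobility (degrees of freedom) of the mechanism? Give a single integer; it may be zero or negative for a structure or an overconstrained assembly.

link 0 = ground. State L|J1|J2 = 1|0|0
+link1  2|0|0
+link2  3|0|0
+link3  4|0|0
P(2,0) f=1→J1  4|1|0
+link4  5|1|0
+link5  6|1|0
P(1,0) f=1→J1  6|2|0
R(5,1) f=1→J1  6|3|0
+link6  7|3|0
R(5,2) f=1→J1  7|4|0
R(2,3) f=1→J1  7|5|0
C(3,4) f=2→J2  7|5|1
+link7  8|5|1
R(6,2) f=1→J1  8|6|1
P(0,7) f=1→J1  8|7|1
PS(5,4) f=2→J2  8|7|2
R(3,0) f=1→J1  8|8|2
M = 3(8−1)−2·8−2 = 21−16−2 = 3

M = 3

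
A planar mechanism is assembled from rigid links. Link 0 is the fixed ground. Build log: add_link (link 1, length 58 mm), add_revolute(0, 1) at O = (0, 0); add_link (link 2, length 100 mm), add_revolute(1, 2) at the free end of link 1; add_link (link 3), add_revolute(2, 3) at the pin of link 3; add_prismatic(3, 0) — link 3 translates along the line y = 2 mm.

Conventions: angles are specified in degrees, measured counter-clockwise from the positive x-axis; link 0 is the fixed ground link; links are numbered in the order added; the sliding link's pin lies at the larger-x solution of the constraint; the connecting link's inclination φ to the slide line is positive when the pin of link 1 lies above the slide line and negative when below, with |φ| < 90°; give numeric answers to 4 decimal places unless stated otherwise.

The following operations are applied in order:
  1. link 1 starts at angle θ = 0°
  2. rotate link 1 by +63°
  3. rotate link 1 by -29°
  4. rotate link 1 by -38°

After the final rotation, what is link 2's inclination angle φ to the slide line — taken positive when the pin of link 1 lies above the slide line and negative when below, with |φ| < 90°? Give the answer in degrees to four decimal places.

geometry: r = 58 mm, L = 100 mm, e = 2 mm; θ starts at 0°
rotate link 1 by +63°: θ ← 0° +63° = 63°
rotate link 1 by -29°: θ ← 63° -29° = 34°
rotate link 1 by -38°: θ ← 34° -38° = -4°
h = r sin θ − e = -4.045875 − 2 = -6.045875
sin φ = h / L = -6.045875 / 100 = -0.06045875
φ = arcsin(-0.06045875) = -3.466145°

-3.4661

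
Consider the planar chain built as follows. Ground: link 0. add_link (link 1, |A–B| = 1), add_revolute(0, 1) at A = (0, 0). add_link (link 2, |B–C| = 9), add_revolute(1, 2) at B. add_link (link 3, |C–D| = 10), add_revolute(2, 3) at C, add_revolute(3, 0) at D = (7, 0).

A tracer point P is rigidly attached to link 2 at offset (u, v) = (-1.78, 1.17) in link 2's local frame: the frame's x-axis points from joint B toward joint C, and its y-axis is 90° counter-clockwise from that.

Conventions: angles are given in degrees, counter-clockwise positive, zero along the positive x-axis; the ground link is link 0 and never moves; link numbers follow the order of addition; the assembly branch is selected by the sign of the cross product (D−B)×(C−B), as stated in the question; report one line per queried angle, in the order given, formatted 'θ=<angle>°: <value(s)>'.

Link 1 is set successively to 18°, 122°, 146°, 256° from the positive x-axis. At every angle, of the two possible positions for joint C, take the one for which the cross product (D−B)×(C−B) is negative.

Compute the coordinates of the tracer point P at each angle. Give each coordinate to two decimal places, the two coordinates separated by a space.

A=(0,0), D=(7.00,0)
θ=18°: B = A + 1.00·(cos18°, sin18°) = (0.9511, 0.3090)
θ=18°: |BD| = 6.0568
θ=18°: circle(B,9.00) ∩ circle(D,10.00): a=1.4599, h=8.8808
θ=18°:   candidates: C₊=(2.8622,9.1038) cross=53.789; C₋=(1.9560,-8.6347) cross=-53.789
θ=18°:   branch - wants cross < 0 → take C=(1.9560,-8.6347) (cross=-53.789)
θ=18°: ex = (C−B)/|BC| = (0.1117,-0.9937); ey = (0.9937,0.1117)
θ=18°: P = B + -1.78·ex + 1.17·ey = (1.9150,2.2085)
θ=122°: B = A + 1.00·(cos122°, sin122°) = (-0.5299, 0.8480)
θ=122°: |BD| = 7.5775
θ=122°: circle(B,9.00) ∩ circle(D,10.00): a=2.5351, h=8.6356
θ=122°:   candidates: C₊=(2.9557,9.1457) cross=65.436; C₋=(1.0227,-8.0170) cross=-65.436
θ=122°:   branch - wants cross < 0 → take C=(1.0227,-8.0170) (cross=-65.436)
θ=122°: ex = (C−B)/|BC| = (0.1725,-0.9850); ey = (0.9850,0.1725)
θ=122°: P = B + -1.78·ex + 1.17·ey = (0.3155,2.8032)
θ=146°: B = A + 1.00·(cos146°, sin146°) = (-0.8290, 0.5592)
θ=146°: |BD| = 7.8490
θ=146°: circle(B,9.00) ∩ circle(D,10.00): a=2.7141, h=8.5810
θ=146°:   candidates: C₊=(2.4896,8.9250) cross=67.352; C₋=(1.2669,-8.1934) cross=-67.352
θ=146°:   branch - wants cross < 0 → take C=(1.2669,-8.1934) (cross=-67.352)
θ=146°: ex = (C−B)/|BC| = (0.2329,-0.9725); ey = (0.9725,0.2329)
θ=146°: P = B + -1.78·ex + 1.17·ey = (-0.1057,2.5627)
θ=256°: B = A + 1.00·(cos256°, sin256°) = (-0.2419, -0.9703)
θ=256°: |BD| = 7.3066
θ=256°: circle(B,9.00) ∩ circle(D,10.00): a=2.3531, h=8.6869
θ=256°:   candidates: C₊=(0.9368,7.9522) cross=63.472; C₋=(3.2440,-9.2678) cross=-63.472
θ=256°:   branch - wants cross < 0 → take C=(3.2440,-9.2678) (cross=-63.472)
θ=256°: ex = (C−B)/|BC| = (0.3873,-0.9219); ey = (0.9219,0.3873)
θ=256°: P = B + -1.78·ex + 1.17·ey = (0.1473,1.1239)

θ=18°: 1.91 2.21
θ=122°: 0.32 2.80
θ=146°: -0.11 2.56
θ=256°: 0.15 1.12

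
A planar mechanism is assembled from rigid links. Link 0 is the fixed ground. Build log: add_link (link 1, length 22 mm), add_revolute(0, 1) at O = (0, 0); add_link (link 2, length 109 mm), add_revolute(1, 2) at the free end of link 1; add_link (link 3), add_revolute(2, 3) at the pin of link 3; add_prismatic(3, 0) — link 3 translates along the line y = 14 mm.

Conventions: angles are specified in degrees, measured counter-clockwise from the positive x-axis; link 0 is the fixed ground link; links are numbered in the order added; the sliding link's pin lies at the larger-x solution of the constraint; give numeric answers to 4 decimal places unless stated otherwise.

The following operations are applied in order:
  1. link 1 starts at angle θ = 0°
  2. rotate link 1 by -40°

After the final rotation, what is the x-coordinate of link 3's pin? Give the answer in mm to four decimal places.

geometry: r = 22 mm, L = 109 mm, e = 14 mm; θ starts at 0°
rotate link 1 by -40°: θ ← 0° -40° = -40°
crank pin P = (r cos θ, r sin θ) = (16.852978, -14.141327)
h = r sin θ − e = -14.141327 − 14 = -28.141327
x = r cos θ + √(L² − h²) = 16.852978 + 105.304633 = 122.157611

122.1576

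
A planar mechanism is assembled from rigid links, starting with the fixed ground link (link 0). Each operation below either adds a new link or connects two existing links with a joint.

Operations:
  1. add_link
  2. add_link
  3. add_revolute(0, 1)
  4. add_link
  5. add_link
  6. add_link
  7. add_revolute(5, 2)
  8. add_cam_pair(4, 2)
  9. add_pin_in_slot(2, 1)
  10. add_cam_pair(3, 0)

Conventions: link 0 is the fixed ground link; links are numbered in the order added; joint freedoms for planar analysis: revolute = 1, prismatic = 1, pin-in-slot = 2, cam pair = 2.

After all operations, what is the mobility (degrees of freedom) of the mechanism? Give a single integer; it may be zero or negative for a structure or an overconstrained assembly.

(L,J1,J2)=(1,0,0); link0 fixed
link1: (2,0,0)
link2: (3,0,0)
R 0-1 [J1]: (3,1,0)
link3: (4,1,0)
link4: (5,1,0)
link5: (6,1,0)
R 5-2 [J1]: (6,2,0)
C 4-2 [J2]: (6,2,1)
PS 2-1 [J2]: (6,2,2)
C 3-0 [J2]: (6,2,3)
Grübler: 3·5 − 2·2 − 3 = 8

M = 8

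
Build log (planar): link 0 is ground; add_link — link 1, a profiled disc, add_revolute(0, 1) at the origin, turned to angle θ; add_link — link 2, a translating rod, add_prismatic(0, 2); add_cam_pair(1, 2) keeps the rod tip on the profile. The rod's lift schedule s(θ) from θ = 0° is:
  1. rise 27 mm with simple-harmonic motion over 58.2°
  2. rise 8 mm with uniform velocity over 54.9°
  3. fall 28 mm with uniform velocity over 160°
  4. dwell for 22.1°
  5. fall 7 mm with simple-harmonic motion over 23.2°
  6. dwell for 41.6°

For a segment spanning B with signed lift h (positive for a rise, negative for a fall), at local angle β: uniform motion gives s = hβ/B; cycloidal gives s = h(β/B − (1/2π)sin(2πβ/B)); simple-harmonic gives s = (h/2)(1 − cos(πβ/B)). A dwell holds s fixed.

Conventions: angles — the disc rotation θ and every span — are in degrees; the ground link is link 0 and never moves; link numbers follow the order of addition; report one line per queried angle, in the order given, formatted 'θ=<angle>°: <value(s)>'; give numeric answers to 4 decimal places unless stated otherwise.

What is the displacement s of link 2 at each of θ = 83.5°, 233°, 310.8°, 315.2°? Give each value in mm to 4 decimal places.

seg 1 [0°–58.2°] simple-harmonic, h=27: full span → s += 27 → s = 27.0000
seg 2 [58.2°–113.1°] uniform, h=8: θ=83.5° here. β=25.3, B=54.9. 8·25.3/54.9 = 3.6867 → s = 30.6867
seg 2 [58.2°–113.1°] uniform, h=8: full span → s += 8 → s = 35.0000
seg 3 [113.1°–273.1°] uniform, h=-28: θ=233° here. β=119.9, B=160. -28·119.9/160 = -20.9825 → s = 14.0175
seg 3 [113.1°–273.1°] uniform, h=-28: full span → s += -28 → s = 7.0000
seg 4 [273.1°–295.2°] dwell: s stays 7.0000
seg 5 [295.2°–318.4°] simple-harmonic, h=-7: θ=310.8° here. β=15.6, B=23.2. -7/2·(1 − cos(π·0.6724)) = -5.3044 → s = 1.6956
seg 5 [295.2°–318.4°] simple-harmonic, h=-7: θ=315.2° here. β=20, B=23.2. -7/2·(1 − cos(π·0.8621)) = -6.6765 → s = 0.3235

θ=83.5°: 30.6867
θ=233°: 14.0175
θ=310.8°: 1.6956
θ=315.2°: 0.3235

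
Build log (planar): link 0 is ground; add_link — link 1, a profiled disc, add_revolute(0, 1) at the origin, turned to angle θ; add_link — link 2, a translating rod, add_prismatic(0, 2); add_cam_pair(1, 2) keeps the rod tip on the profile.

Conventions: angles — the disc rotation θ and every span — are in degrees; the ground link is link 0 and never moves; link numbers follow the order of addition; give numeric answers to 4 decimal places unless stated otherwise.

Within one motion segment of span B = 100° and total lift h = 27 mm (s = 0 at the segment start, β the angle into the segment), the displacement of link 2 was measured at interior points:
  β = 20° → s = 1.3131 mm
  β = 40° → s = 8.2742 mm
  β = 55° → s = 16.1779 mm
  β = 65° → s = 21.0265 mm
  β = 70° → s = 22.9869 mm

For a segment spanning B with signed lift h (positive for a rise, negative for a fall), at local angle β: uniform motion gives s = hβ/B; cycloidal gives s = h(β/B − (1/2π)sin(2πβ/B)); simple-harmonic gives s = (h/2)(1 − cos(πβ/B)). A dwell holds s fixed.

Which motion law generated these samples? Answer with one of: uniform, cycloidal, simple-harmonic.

candidates at β/B = r: uniform s = h·r (linear in β); cycloidal s = h·(r − sin(2πr)/(2π)); simple-harmonic s = (h/2)(1 − cos(πr))
β=20°: printed 1.3131 | uniform 5.4000, cycloidal 1.3131, simple-harmonic 2.5783
β=40°: printed 8.2742 | uniform 10.8000, cycloidal 8.2742, simple-harmonic 9.3283
β=55°: printed 16.1779 | uniform 14.8500, cycloidal 16.1779, simple-harmonic 15.6119
β=65°: printed 21.0265 | uniform 17.5500, cycloidal 21.0265, simple-harmonic 19.6289
β=70°: printed 22.9869 | uniform 18.9000, cycloidal 22.9869, simple-harmonic 21.4351
only one law matches every sample → cycloidal

cycloidal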